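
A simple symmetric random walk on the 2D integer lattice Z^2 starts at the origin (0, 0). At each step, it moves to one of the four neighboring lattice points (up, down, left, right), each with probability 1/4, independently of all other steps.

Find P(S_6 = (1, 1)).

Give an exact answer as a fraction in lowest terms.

Let h be the number of horizontal steps (so 6-h are vertical). To end at (1,1) need (h+1)/2 right-steps and ((6-h)+1)/2 up-steps.
Sum over h with 1 ≤ h ≤ 5, h ≡ 1 (mod 2), 6-h ≡ 1 (mod 2):
h=1: C(6,1)·C(1,1)·C(5,3) = 6·1·10 = 60
h=3: C(6,3)·C(3,2)·C(3,2) = 20·3·3 = 180
h=5: C(6,5)·C(5,3)·C(1,1) = 6·10·1 = 60
Total favorable: 300
Total paths: 4^6 = 4096
P = 300/4096 = 75/1024

Answer: 75/1024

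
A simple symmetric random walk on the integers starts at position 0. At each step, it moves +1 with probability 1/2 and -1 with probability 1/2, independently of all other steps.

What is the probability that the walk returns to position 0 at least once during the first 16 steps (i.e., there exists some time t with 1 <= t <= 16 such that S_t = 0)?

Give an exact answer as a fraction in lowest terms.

Count via complement. Let g(t,s) = #length-t paths at position s with S_1..S_t all ≠ 0.
g(t,s) = g(t-1,s-1) + g(t-1,s+1) for s ≠ 0; g(t,0) = 0.
t=0: g(0,0)=1
t=1: g(1,-1)=1 g(1,1)=1
t=2: g(2,-2)=1 g(2,2)=1
t=3: g(3,-3)=1 g(3,-1)=1 g(3,1)=1 g(3,3)=1
t=4: g(4,-4)=1 g(4,-2)=2 g(4,2)=2 g(4,4)=1
t=5: g(5,-5)=1 g(5,-3)=3 g(5,-1)=2 g(5,1)=2 g(5,3)=3 g(5,5)=1
t=6: g(6,-6)=1 g(6,-4)=4 g(6,-2)=5 g(6,2)=5 g(6,4)=4 g(6,6)=1
t=7: g(7,-7)=1 g(7,-5)=5 g(7,-3)=9 g(7,-1)=5 g(7,1)=5 g(7,3)=9 g(7,5)=5 g(7,7)=1
t=8: g(8,-8)=1 g(8,-6)=6 g(8,-4)=14 g(8,-2)=14 g(8,2)=14 g(8,4)=14 g(8,6)=6 g(8,8)=1
t=9: g(9,-9)=1 g(9,-7)=7 g(9,-5)=20 g(9,-3)=28 g(9,-1)=14 g(9,1)=14 g(9,3)=28 g(9,5)=20 g(9,7)=7 g(9,9)=1
t=10: g(10,-10)=1 g(10,-8)=8 g(10,-6)=27 g(10,-4)=48 g(10,-2)=42 g(10,2)=42 g(10,4)=48 g(10,6)=27 g(10,8)=8 g(10,10)=1
t=11: g(11,-11)=1 g(11,-9)=9 g(11,-7)=35 g(11,-5)=75 g(11,-3)=90 g(11,-1)=42 g(11,1)=42 g(11,3)=90 g(11,5)=75 g(11,7)=35 g(11,9)=9 g(11,11)=1
t=12: g(12,-12)=1 g(12,-10)=10 g(12,-8)=44 g(12,-6)=110 g(12,-4)=165 g(12,-2)=132 g(12,2)=132 g(12,4)=165 g(12,6)=110 g(12,8)=44 g(12,10)=10 g(12,12)=1
t=13: g(13,-13)=1 g(13,-11)=11 g(13,-9)=54 g(13,-7)=154 g(13,-5)=275 g(13,-3)=297 g(13,-1)=132 g(13,1)=132 g(13,3)=297 g(13,5)=275 g(13,7)=154 g(13,9)=54 g(13,11)=11 g(13,13)=1
t=14: g(14,-14)=1 g(14,-12)=12 g(14,-10)=65 g(14,-8)=208 g(14,-6)=429 g(14,-4)=572 g(14,-2)=429 g(14,2)=429 g(14,4)=572 g(14,6)=429 g(14,8)=208 g(14,10)=65 g(14,12)=12 g(14,14)=1
t=15: g(15,-15)=1 g(15,-13)=13 g(15,-11)=77 g(15,-9)=273 g(15,-7)=637 g(15,-5)=1001 g(15,-3)=1001 g(15,-1)=429 g(15,1)=429 g(15,3)=1001 g(15,5)=1001 g(15,7)=637 g(15,9)=273 g(15,11)=77 g(15,13)=13 g(15,15)=1
t=16: g(16,-16)=1 g(16,-14)=14 g(16,-12)=90 g(16,-10)=350 g(16,-8)=910 g(16,-6)=1638 g(16,-4)=2002 g(16,-2)=1430 g(16,2)=1430 g(16,4)=2002 g(16,6)=1638 g(16,8)=910 g(16,10)=350 g(16,12)=90 g(16,14)=14 g(16,16)=1
Paths never hitting 0: Σ_s g(16,s) = 12870
Paths hitting 0: 2^16 - 12870 = 52666
P = 52666/65536 = 26333/32768

Answer: 26333/32768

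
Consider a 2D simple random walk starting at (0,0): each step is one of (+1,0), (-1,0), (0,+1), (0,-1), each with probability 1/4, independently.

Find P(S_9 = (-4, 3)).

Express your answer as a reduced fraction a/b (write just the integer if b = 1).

Let h be the number of horizontal steps (so 9-h are vertical). To end at (-4,3) need (h-4)/2 right-steps and ((9-h)+3)/2 up-steps.
Sum over h with 4 ≤ h ≤ 6, h ≡ 0 (mod 2), 9-h ≡ 1 (mod 2):
h=4: C(9,4)·C(4,0)·C(5,4) = 126·1·5 = 630
h=6: C(9,6)·C(6,1)·C(3,3) = 84·6·1 = 504
Total favorable: 1134
Total paths: 4^9 = 262144
P = 1134/262144 = 567/131072

Answer: 567/131072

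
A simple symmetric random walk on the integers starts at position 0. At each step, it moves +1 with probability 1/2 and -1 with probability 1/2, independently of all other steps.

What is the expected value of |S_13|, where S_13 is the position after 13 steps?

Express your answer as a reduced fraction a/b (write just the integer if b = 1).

S_13 takes values m ≡ 1 (mod 2) with |m| ≤ 13; P(S_13=m) = C(13,(13+m)/2)/2^13.
Total paths: 2^13 = 8192
Distribution: P(S=-13)=1/8192, P(S=-11)=13/8192, P(S=-9)=78/8192, P(S=-7)=286/8192, P(S=-5)=715/8192, P(S=-3)=1287/8192, P(S=-1)=1716/8192, P(S=1)=1716/8192, P(S=3)=1287/8192, P(S=5)=715/8192, P(S=7)=286/8192, P(S=9)=78/8192, P(S=11)=13/8192, P(S=13)=1/8192
E[|S_13|] = Σ_m |m|·P(S_13=m) = 24024/8192 = 3003/1024

Answer: 3003/1024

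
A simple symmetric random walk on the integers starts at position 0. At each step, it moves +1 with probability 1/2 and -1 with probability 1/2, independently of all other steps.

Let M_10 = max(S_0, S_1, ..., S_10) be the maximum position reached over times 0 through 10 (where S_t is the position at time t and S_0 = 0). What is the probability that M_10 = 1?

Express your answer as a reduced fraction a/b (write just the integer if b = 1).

Answer: 105/512

Derivation:
Let M_10 = max(S_0,...,S_10). Use the reflection principle: for j ≥ 1, #{paths with M_10 ≥ j} = #{S_10 ≥ j} + #{S_10 ≥ j+1}.
By reflection, #{M_10 ≥ 1} = #{S_10 ≥ 1} + #{S_10 ≥ 2} = 386 + 386 = 772.
#{M_10 ≥ 2} = #{S_10 ≥ 2} + #{S_10 ≥ 3} = 386 + 176 = 562.
#{M_10 = 1} = 772 - 562 = 210.
P(M_10 = 1) = 210/1024 = 105/512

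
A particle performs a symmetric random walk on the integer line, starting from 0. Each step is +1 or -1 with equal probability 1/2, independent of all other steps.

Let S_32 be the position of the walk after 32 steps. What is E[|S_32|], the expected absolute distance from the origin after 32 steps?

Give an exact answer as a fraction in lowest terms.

S_32 takes values m ≡ 0 (mod 2) with |m| ≤ 32; P(S_32=m) = C(32,(32+m)/2)/2^32.
Total paths: 2^32 = 4294967296
Distribution: P(S=-32)=1/4294967296, P(S=-30)=32/4294967296, P(S=-28)=496/4294967296, P(S=-26)=4960/4294967296, P(S=-24)=35960/4294967296, P(S=-22)=201376/4294967296, P(S=-20)=906192/4294967296, P(S=-18)=3365856/4294967296, P(S=-16)=10518300/4294967296, P(S=-14)=28048800/4294967296, P(S=-12)=64512240/4294967296, P(S=-10)=129024480/4294967296, P(S=-8)=225792840/4294967296, P(S=-6)=347373600/4294967296, P(S=-4)=471435600/4294967296, P(S=-2)=565722720/4294967296, P(S=0)=601080390/4294967296, P(S=2)=565722720/4294967296, P(S=4)=471435600/4294967296, P(S=6)=347373600/4294967296, P(S=8)=225792840/4294967296, P(S=10)=129024480/4294967296, P(S=12)=64512240/4294967296, P(S=14)=28048800/4294967296, P(S=16)=10518300/4294967296, P(S=18)=3365856/4294967296, P(S=20)=906192/4294967296, P(S=22)=201376/4294967296, P(S=24)=35960/4294967296, P(S=26)=4960/4294967296, P(S=28)=496/4294967296, P(S=30)=32/4294967296, P(S=32)=1/4294967296
E[|S_32|] = Σ_m |m|·P(S_32=m) = 19234572480/4294967296 = 300540195/67108864

Answer: 300540195/67108864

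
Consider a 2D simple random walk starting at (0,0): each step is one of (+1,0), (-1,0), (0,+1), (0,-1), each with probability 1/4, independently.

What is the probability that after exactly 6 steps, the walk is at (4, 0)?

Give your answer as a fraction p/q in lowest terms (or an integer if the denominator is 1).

Let h be the number of horizontal steps (so 6-h are vertical). To end at (4,0) need (h+4)/2 right-steps and ((6-h)+0)/2 up-steps.
Sum over h with 4 ≤ h ≤ 6, h ≡ 0 (mod 2), 6-h ≡ 0 (mod 2):
h=4: C(6,4)·C(4,4)·C(2,1) = 15·1·2 = 30
h=6: C(6,6)·C(6,5)·C(0,0) = 1·6·1 = 6
Total favorable: 36
Total paths: 4^6 = 4096
P = 36/4096 = 9/1024

Answer: 9/1024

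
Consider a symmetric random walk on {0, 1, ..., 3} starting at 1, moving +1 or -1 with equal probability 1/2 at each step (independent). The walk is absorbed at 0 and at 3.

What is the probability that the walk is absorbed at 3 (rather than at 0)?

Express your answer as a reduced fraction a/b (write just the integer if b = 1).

Symmetric walk (p = 1/2): the harmonic-function argument gives P(hit 3 before 0 | start at 1) = a/N.
P = 1/3 = 1/3

Answer: 1/3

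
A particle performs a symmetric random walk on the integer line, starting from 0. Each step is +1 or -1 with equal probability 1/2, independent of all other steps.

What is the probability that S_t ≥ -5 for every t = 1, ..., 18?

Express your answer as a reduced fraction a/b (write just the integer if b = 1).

Let f(t,s) = #length-t paths at position s with S_1..S_t all ≥ -5.
f(t,s) = f(t-1,s-1) + f(t-1,s+1) for s ≥ -5; f(t,s) = 0 for s < -5.
t=0: f(0,0)=1
t=1: f(1,-1)=1 f(1,1)=1
t=2: f(2,-2)=1 f(2,0)=2 f(2,2)=1
t=3: f(3,-3)=1 f(3,-1)=3 f(3,1)=3 f(3,3)=1
t=4: f(4,-4)=1 f(4,-2)=4 f(4,0)=6 f(4,2)=4 f(4,4)=1
t=5: f(5,-5)=1 f(5,-3)=5 f(5,-1)=10 f(5,1)=10 f(5,3)=5 f(5,5)=1
t=6: f(6,-4)=6 f(6,-2)=15 f(6,0)=20 f(6,2)=15 f(6,4)=6 f(6,6)=1
t=7: f(7,-5)=6 f(7,-3)=21 f(7,-1)=35 f(7,1)=35 f(7,3)=21 f(7,5)=7 f(7,7)=1
t=8: f(8,-4)=27 f(8,-2)=56 f(8,0)=70 f(8,2)=56 f(8,4)=28 f(8,6)=8 f(8,8)=1
t=9: f(9,-5)=27 f(9,-3)=83 f(9,-1)=126 f(9,1)=126 f(9,3)=84 f(9,5)=36 f(9,7)=9 f(9,9)=1
t=10: f(10,-4)=110 f(10,-2)=209 f(10,0)=252 f(10,2)=210 f(10,4)=120 f(10,6)=45 f(10,8)=10 f(10,10)=1
t=11: f(11,-5)=110 f(11,-3)=319 f(11,-1)=461 f(11,1)=462 f(11,3)=330 f(11,5)=165 f(11,7)=55 f(11,9)=11 f(11,11)=1
t=12: f(12,-4)=429 f(12,-2)=780 f(12,0)=923 f(12,2)=792 f(12,4)=495 f(12,6)=220 f(12,8)=66 f(12,10)=12 f(12,12)=1
t=13: f(13,-5)=429 f(13,-3)=1209 f(13,-1)=1703 f(13,1)=1715 f(13,3)=1287 f(13,5)=715 f(13,7)=286 f(13,9)=78 f(13,11)=13 f(13,13)=1
t=14: f(14,-4)=1638 f(14,-2)=2912 f(14,0)=3418 f(14,2)=3002 f(14,4)=2002 f(14,6)=1001 f(14,8)=364 f(14,10)=91 f(14,12)=14 f(14,14)=1
t=15: f(15,-5)=1638 f(15,-3)=4550 f(15,-1)=6330 f(15,1)=6420 f(15,3)=5004 f(15,5)=3003 f(15,7)=1365 f(15,9)=455 f(15,11)=105 f(15,13)=15 f(15,15)=1
t=16: f(16,-4)=6188 f(16,-2)=10880 f(16,0)=12750 f(16,2)=11424 f(16,4)=8007 f(16,6)=4368 f(16,8)=1820 f(16,10)=560 f(16,12)=120 f(16,14)=16 f(16,16)=1
t=17: f(17,-5)=6188 f(17,-3)=17068 f(17,-1)=23630 f(17,1)=24174 f(17,3)=19431 f(17,5)=12375 f(17,7)=6188 f(17,9)=2380 f(17,11)=680 f(17,13)=136 f(17,15)=17 f(17,17)=1
t=18: f(18,-4)=23256 f(18,-2)=40698 f(18,0)=47804 f(18,2)=43605 f(18,4)=31806 f(18,6)=18563 f(18,8)=8568 f(18,10)=3060 f(18,12)=816 f(18,14)=153 f(18,16)=18 f(18,18)=1
Σ_s f(18,s) = 218348
P = 218348/262144 = 54587/65536

Answer: 54587/65536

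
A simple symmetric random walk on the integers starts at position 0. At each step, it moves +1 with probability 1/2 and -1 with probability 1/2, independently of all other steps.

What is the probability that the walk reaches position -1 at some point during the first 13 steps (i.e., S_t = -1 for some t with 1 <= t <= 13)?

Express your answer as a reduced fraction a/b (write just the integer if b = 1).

Answer: 1619/2048

Derivation:
Count via complement. Let g(t,s) = #length-t paths at position s with S_1..S_t all ≠ -1.
g(t,s) = g(t-1,s-1) + g(t-1,s+1) for s ≠ -1; g(t,-1) = 0.
t=0: g(0,0)=1
t=1: g(1,1)=1
t=2: g(2,0)=1 g(2,2)=1
t=3: g(3,1)=2 g(3,3)=1
t=4: g(4,0)=2 g(4,2)=3 g(4,4)=1
t=5: g(5,1)=5 g(5,3)=4 g(5,5)=1
t=6: g(6,0)=5 g(6,2)=9 g(6,4)=5 g(6,6)=1
t=7: g(7,1)=14 g(7,3)=14 g(7,5)=6 g(7,7)=1
t=8: g(8,0)=14 g(8,2)=28 g(8,4)=20 g(8,6)=7 g(8,8)=1
t=9: g(9,1)=42 g(9,3)=48 g(9,5)=27 g(9,7)=8 g(9,9)=1
t=10: g(10,0)=42 g(10,2)=90 g(10,4)=75 g(10,6)=35 g(10,8)=9 g(10,10)=1
t=11: g(11,1)=132 g(11,3)=165 g(11,5)=110 g(11,7)=44 g(11,9)=10 g(11,11)=1
t=12: g(12,0)=132 g(12,2)=297 g(12,4)=275 g(12,6)=154 g(12,8)=54 g(12,10)=11 g(12,12)=1
t=13: g(13,1)=429 g(13,3)=572 g(13,5)=429 g(13,7)=208 g(13,9)=65 g(13,11)=12 g(13,13)=1
Paths never hitting -1: Σ_s g(13,s) = 1716
Paths hitting -1: 2^13 - 1716 = 6476
P = 6476/8192 = 1619/2048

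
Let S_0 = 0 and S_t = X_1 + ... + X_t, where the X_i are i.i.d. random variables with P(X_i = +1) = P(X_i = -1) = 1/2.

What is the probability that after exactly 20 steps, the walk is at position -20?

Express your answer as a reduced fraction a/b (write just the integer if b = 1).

To reach position -20 after 20 steps: need 0 steps of +1 and 20 of -1.
Favorable paths: C(20,0) = 1
Total paths: 2^20 = 1048576
P = 1/1048576 = 1/1048576

Answer: 1/1048576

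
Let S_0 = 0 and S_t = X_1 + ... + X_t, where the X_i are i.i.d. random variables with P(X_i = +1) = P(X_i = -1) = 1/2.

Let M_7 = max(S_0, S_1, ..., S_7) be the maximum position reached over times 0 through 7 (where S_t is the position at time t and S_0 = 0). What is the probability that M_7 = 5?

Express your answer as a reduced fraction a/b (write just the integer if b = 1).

Answer: 7/128

Derivation:
Let M_7 = max(S_0,...,S_7). Use the reflection principle: for j ≥ 1, #{paths with M_7 ≥ j} = #{S_7 ≥ j} + #{S_7 ≥ j+1}.
By reflection, #{M_7 ≥ 5} = #{S_7 ≥ 5} + #{S_7 ≥ 6} = 8 + 1 = 9.
#{M_7 ≥ 6} = #{S_7 ≥ 6} + #{S_7 ≥ 7} = 1 + 1 = 2.
#{M_7 = 5} = 9 - 2 = 7.
P(M_7 = 5) = 7/128 = 7/128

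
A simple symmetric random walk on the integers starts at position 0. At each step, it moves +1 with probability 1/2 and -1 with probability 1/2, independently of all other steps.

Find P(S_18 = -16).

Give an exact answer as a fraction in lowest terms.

Answer: 9/131072

Derivation:
To reach position -16 after 18 steps: need 1 step of +1 and 17 of -1.
Favorable paths: C(18,1) = 18
Total paths: 2^18 = 262144
P = 18/262144 = 9/131072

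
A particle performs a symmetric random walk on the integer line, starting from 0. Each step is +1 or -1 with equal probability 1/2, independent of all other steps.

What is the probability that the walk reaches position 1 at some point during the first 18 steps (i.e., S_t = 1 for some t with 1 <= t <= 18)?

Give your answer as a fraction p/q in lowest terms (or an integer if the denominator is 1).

Answer: 53381/65536

Derivation:
Count via complement. Let g(t,s) = #length-t paths at position s with S_1..S_t all ≠ 1.
g(t,s) = g(t-1,s-1) + g(t-1,s+1) for s ≠ 1; g(t,1) = 0.
t=0: g(0,0)=1
t=1: g(1,-1)=1
t=2: g(2,-2)=1 g(2,0)=1
t=3: g(3,-3)=1 g(3,-1)=2
t=4: g(4,-4)=1 g(4,-2)=3 g(4,0)=2
t=5: g(5,-5)=1 g(5,-3)=4 g(5,-1)=5
t=6: g(6,-6)=1 g(6,-4)=5 g(6,-2)=9 g(6,0)=5
t=7: g(7,-7)=1 g(7,-5)=6 g(7,-3)=14 g(7,-1)=14
t=8: g(8,-8)=1 g(8,-6)=7 g(8,-4)=20 g(8,-2)=28 g(8,0)=14
t=9: g(9,-9)=1 g(9,-7)=8 g(9,-5)=27 g(9,-3)=48 g(9,-1)=42
t=10: g(10,-10)=1 g(10,-8)=9 g(10,-6)=35 g(10,-4)=75 g(10,-2)=90 g(10,0)=42
t=11: g(11,-11)=1 g(11,-9)=10 g(11,-7)=44 g(11,-5)=110 g(11,-3)=165 g(11,-1)=132
t=12: g(12,-12)=1 g(12,-10)=11 g(12,-8)=54 g(12,-6)=154 g(12,-4)=275 g(12,-2)=297 g(12,0)=132
t=13: g(13,-13)=1 g(13,-11)=12 g(13,-9)=65 g(13,-7)=208 g(13,-5)=429 g(13,-3)=572 g(13,-1)=429
t=14: g(14,-14)=1 g(14,-12)=13 g(14,-10)=77 g(14,-8)=273 g(14,-6)=637 g(14,-4)=1001 g(14,-2)=1001 g(14,0)=429
t=15: g(15,-15)=1 g(15,-13)=14 g(15,-11)=90 g(15,-9)=350 g(15,-7)=910 g(15,-5)=1638 g(15,-3)=2002 g(15,-1)=1430
t=16: g(16,-16)=1 g(16,-14)=15 g(16,-12)=104 g(16,-10)=440 g(16,-8)=1260 g(16,-6)=2548 g(16,-4)=3640 g(16,-2)=3432 g(16,0)=1430
t=17: g(17,-17)=1 g(17,-15)=16 g(17,-13)=119 g(17,-11)=544 g(17,-9)=1700 g(17,-7)=3808 g(17,-5)=6188 g(17,-3)=7072 g(17,-1)=4862
t=18: g(18,-18)=1 g(18,-16)=17 g(18,-14)=135 g(18,-12)=663 g(18,-10)=2244 g(18,-8)=5508 g(18,-6)=9996 g(18,-4)=13260 g(18,-2)=11934 g(18,0)=4862
Paths never hitting 1: Σ_s g(18,s) = 48620
Paths hitting 1: 2^18 - 48620 = 213524
P = 213524/262144 = 53381/65536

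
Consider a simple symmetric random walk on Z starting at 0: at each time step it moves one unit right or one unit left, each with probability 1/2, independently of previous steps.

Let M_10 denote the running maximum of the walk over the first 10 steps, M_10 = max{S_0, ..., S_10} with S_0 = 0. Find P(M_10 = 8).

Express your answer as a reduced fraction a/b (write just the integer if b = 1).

Let M_10 = max(S_0,...,S_10). Use the reflection principle: for j ≥ 1, #{paths with M_10 ≥ j} = #{S_10 ≥ j} + #{S_10 ≥ j+1}.
By reflection, #{M_10 ≥ 8} = #{S_10 ≥ 8} + #{S_10 ≥ 9} = 11 + 1 = 12.
#{M_10 ≥ 9} = #{S_10 ≥ 9} + #{S_10 ≥ 10} = 1 + 1 = 2.
#{M_10 = 8} = 12 - 2 = 10.
P(M_10 = 8) = 10/1024 = 5/512

Answer: 5/512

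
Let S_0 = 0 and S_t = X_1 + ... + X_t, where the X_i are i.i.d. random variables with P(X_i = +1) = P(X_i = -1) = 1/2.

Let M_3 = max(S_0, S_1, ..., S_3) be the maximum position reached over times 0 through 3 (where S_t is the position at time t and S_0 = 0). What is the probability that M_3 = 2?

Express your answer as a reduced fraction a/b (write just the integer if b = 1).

Let M_3 = max(S_0,...,S_3). Use the reflection principle: for j ≥ 1, #{paths with M_3 ≥ j} = #{S_3 ≥ j} + #{S_3 ≥ j+1}.
By reflection, #{M_3 ≥ 2} = #{S_3 ≥ 2} + #{S_3 ≥ 3} = 1 + 1 = 2.
#{M_3 ≥ 3} = #{S_3 ≥ 3} + #{S_3 ≥ 4} = 1 + 0 = 1.
#{M_3 = 2} = 2 - 1 = 1.
P(M_3 = 2) = 1/8 = 1/8

Answer: 1/8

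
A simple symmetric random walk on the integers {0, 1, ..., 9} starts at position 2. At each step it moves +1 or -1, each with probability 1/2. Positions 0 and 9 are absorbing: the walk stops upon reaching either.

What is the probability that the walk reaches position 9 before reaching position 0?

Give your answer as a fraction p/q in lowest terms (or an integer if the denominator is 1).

Answer: 2/9

Derivation:
Symmetric walk (p = 1/2): the harmonic-function argument gives P(hit 9 before 0 | start at 2) = a/N.
P = 2/9 = 2/9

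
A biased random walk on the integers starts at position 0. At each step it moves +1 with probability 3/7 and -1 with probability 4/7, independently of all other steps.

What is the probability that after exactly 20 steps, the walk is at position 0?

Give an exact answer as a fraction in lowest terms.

Answer: 11439604544569344/79792266297612001

Derivation:
To be at 0 after 20 steps: need exactly 10 steps of +1 and 10 of -1.
Number of such sequences: C(20,10) = 184756
Each has probability (3/7)^10 · (4/7)^10 = 61917364224/79792266297612001
P = 184756 · 61917364224/79792266297612001 = 11439604544569344/79792266297612001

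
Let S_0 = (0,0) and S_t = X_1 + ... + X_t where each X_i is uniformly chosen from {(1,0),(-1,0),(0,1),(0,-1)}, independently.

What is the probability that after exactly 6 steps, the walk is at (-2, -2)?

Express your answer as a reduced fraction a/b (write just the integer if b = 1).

Let h be the number of horizontal steps (so 6-h are vertical). To end at (-2,-2) need (h-2)/2 right-steps and ((6-h)-2)/2 up-steps.
Sum over h with 2 ≤ h ≤ 4, h ≡ 0 (mod 2), 6-h ≡ 0 (mod 2):
h=2: C(6,2)·C(2,0)·C(4,1) = 15·1·4 = 60
h=4: C(6,4)·C(4,1)·C(2,0) = 15·4·1 = 60
Total favorable: 120
Total paths: 4^6 = 4096
P = 120/4096 = 15/512

Answer: 15/512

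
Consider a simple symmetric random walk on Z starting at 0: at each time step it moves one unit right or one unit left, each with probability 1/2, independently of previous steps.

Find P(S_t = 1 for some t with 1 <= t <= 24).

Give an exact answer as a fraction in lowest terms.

Answer: 3518265/4194304

Derivation:
Count via complement. Let g(t,s) = #length-t paths at position s with S_1..S_t all ≠ 1.
g(t,s) = g(t-1,s-1) + g(t-1,s+1) for s ≠ 1; g(t,1) = 0.
t=0: g(0,0)=1
t=1: g(1,-1)=1
t=2: g(2,-2)=1 g(2,0)=1
t=3: g(3,-3)=1 g(3,-1)=2
t=4: g(4,-4)=1 g(4,-2)=3 g(4,0)=2
t=5: g(5,-5)=1 g(5,-3)=4 g(5,-1)=5
t=6: g(6,-6)=1 g(6,-4)=5 g(6,-2)=9 g(6,0)=5
t=7: g(7,-7)=1 g(7,-5)=6 g(7,-3)=14 g(7,-1)=14
t=8: g(8,-8)=1 g(8,-6)=7 g(8,-4)=20 g(8,-2)=28 g(8,0)=14
t=9: g(9,-9)=1 g(9,-7)=8 g(9,-5)=27 g(9,-3)=48 g(9,-1)=42
t=10: g(10,-10)=1 g(10,-8)=9 g(10,-6)=35 g(10,-4)=75 g(10,-2)=90 g(10,0)=42
t=11: g(11,-11)=1 g(11,-9)=10 g(11,-7)=44 g(11,-5)=110 g(11,-3)=165 g(11,-1)=132
t=12: g(12,-12)=1 g(12,-10)=11 g(12,-8)=54 g(12,-6)=154 g(12,-4)=275 g(12,-2)=297 g(12,0)=132
t=13: g(13,-13)=1 g(13,-11)=12 g(13,-9)=65 g(13,-7)=208 g(13,-5)=429 g(13,-3)=572 g(13,-1)=429
t=14: g(14,-14)=1 g(14,-12)=13 g(14,-10)=77 g(14,-8)=273 g(14,-6)=637 g(14,-4)=1001 g(14,-2)=1001 g(14,0)=429
t=15: g(15,-15)=1 g(15,-13)=14 g(15,-11)=90 g(15,-9)=350 g(15,-7)=910 g(15,-5)=1638 g(15,-3)=2002 g(15,-1)=1430
t=16: g(16,-16)=1 g(16,-14)=15 g(16,-12)=104 g(16,-10)=440 g(16,-8)=1260 g(16,-6)=2548 g(16,-4)=3640 g(16,-2)=3432 g(16,0)=1430
t=17: g(17,-17)=1 g(17,-15)=16 g(17,-13)=119 g(17,-11)=544 g(17,-9)=1700 g(17,-7)=3808 g(17,-5)=6188 g(17,-3)=7072 g(17,-1)=4862
t=18: g(18,-18)=1 g(18,-16)=17 g(18,-14)=135 g(18,-12)=663 g(18,-10)=2244 g(18,-8)=5508 g(18,-6)=9996 g(18,-4)=13260 g(18,-2)=11934 g(18,0)=4862
t=19: g(19,-19)=1 g(19,-17)=18 g(19,-15)=152 g(19,-13)=798 g(19,-11)=2907 g(19,-9)=7752 g(19,-7)=15504 g(19,-5)=23256 g(19,-3)=25194 g(19,-1)=16796
t=20: g(20,-20)=1 g(20,-18)=19 g(20,-16)=170 g(20,-14)=950 g(20,-12)=3705 g(20,-10)=10659 g(20,-8)=23256 g(20,-6)=38760 g(20,-4)=48450 g(20,-2)=41990 g(20,0)=16796
t=21: g(21,-21)=1 g(21,-19)=20 g(21,-17)=189 g(21,-15)=1120 g(21,-13)=4655 g(21,-11)=14364 g(21,-9)=33915 g(21,-7)=62016 g(21,-5)=87210 g(21,-3)=90440 g(21,-1)=58786
t=22: g(22,-22)=1 g(22,-20)=21 g(22,-18)=209 g(22,-16)=1309 g(22,-14)=5775 g(22,-12)=19019 g(22,-10)=48279 g(22,-8)=95931 g(22,-6)=149226 g(22,-4)=177650 g(22,-2)=149226 g(22,0)=58786
t=23: g(23,-23)=1 g(23,-21)=22 g(23,-19)=230 g(23,-17)=1518 g(23,-15)=7084 g(23,-13)=24794 g(23,-11)=67298 g(23,-9)=144210 g(23,-7)=245157 g(23,-5)=326876 g(23,-3)=326876 g(23,-1)=208012
t=24: g(24,-24)=1 g(24,-22)=23 g(24,-20)=252 g(24,-18)=1748 g(24,-16)=8602 g(24,-14)=31878 g(24,-12)=92092 g(24,-10)=211508 g(24,-8)=389367 g(24,-6)=572033 g(24,-4)=653752 g(24,-2)=534888 g(24,0)=208012
Paths never hitting 1: Σ_s g(24,s) = 2704156
Paths hitting 1: 2^24 - 2704156 = 14073060
P = 14073060/16777216 = 3518265/4194304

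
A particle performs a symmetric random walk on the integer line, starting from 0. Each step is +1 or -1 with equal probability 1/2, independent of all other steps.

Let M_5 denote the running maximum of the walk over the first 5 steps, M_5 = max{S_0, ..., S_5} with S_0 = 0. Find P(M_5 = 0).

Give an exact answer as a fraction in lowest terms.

Answer: 5/16

Derivation:
Let M_5 = max(S_0,...,S_5). Use the reflection principle: for j ≥ 1, #{paths with M_5 ≥ j} = #{S_5 ≥ j} + #{S_5 ≥ j+1}.
P(M_5 ≥ 0) = 1 since S_0 = 0, so #{M_5 ≥ 0} = 32.
#{M_5 ≥ 1} = #{S_5 ≥ 1} + #{S_5 ≥ 2} = 16 + 6 = 22.
#{M_5 = 0} = 32 - 22 = 10.
P(M_5 = 0) = 10/32 = 5/16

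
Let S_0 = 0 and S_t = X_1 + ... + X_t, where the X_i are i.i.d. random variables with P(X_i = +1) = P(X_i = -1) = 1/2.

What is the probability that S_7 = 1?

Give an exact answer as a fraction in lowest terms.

Answer: 35/128

Derivation:
To reach position 1 after 7 steps: need 4 steps of +1 and 3 of -1.
Favorable paths: C(7,4) = 35
Total paths: 2^7 = 128
P = 35/128 = 35/128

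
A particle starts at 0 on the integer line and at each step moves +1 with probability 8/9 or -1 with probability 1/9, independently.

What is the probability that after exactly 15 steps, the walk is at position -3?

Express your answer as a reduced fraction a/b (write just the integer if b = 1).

Answer: 1312030720/205891132094649

Derivation:
To reach position -3 after 15 steps: need 6 steps of +1 and 9 steps of -1.
Number of such sequences: C(15,6) = 5005
Each has probability (8/9)^6 · (1/9)^9 = 262144/205891132094649
P = 5005 · 262144/205891132094649 = 1312030720/205891132094649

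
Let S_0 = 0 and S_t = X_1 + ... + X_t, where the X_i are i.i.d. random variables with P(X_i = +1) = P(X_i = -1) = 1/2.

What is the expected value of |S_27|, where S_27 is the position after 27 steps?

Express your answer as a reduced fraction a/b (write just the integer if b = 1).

Answer: 35102025/8388608

Derivation:
S_27 takes values m ≡ 1 (mod 2) with |m| ≤ 27; P(S_27=m) = C(27,(27+m)/2)/2^27.
Total paths: 2^27 = 134217728
Distribution: P(S=-27)=1/134217728, P(S=-25)=27/134217728, P(S=-23)=351/134217728, P(S=-21)=2925/134217728, P(S=-19)=17550/134217728, P(S=-17)=80730/134217728, P(S=-15)=296010/134217728, P(S=-13)=888030/134217728, P(S=-11)=2220075/134217728, P(S=-9)=4686825/134217728, P(S=-7)=8436285/134217728, P(S=-5)=13037895/134217728, P(S=-3)=17383860/134217728, P(S=-1)=20058300/134217728, P(S=1)=20058300/134217728, P(S=3)=17383860/134217728, P(S=5)=13037895/134217728, P(S=7)=8436285/134217728, P(S=9)=4686825/134217728, P(S=11)=2220075/134217728, P(S=13)=888030/134217728, P(S=15)=296010/134217728, P(S=17)=80730/134217728, P(S=19)=17550/134217728, P(S=21)=2925/134217728, P(S=23)=351/134217728, P(S=25)=27/134217728, P(S=27)=1/134217728
E[|S_27|] = Σ_m |m|·P(S_27=m) = 561632400/134217728 = 35102025/8388608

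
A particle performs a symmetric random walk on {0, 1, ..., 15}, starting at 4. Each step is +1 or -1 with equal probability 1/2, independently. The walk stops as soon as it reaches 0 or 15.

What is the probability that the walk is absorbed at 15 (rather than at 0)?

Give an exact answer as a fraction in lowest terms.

Answer: 4/15

Derivation:
Symmetric walk (p = 1/2): the harmonic-function argument gives P(hit 15 before 0 | start at 4) = a/N.
P = 4/15 = 4/15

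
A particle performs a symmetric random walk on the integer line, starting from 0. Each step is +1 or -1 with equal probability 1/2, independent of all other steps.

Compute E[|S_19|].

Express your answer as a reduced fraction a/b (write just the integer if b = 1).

Answer: 230945/65536

Derivation:
S_19 takes values m ≡ 1 (mod 2) with |m| ≤ 19; P(S_19=m) = C(19,(19+m)/2)/2^19.
Total paths: 2^19 = 524288
Distribution: P(S=-19)=1/524288, P(S=-17)=19/524288, P(S=-15)=171/524288, P(S=-13)=969/524288, P(S=-11)=3876/524288, P(S=-9)=11628/524288, P(S=-7)=27132/524288, P(S=-5)=50388/524288, P(S=-3)=75582/524288, P(S=-1)=92378/524288, P(S=1)=92378/524288, P(S=3)=75582/524288, P(S=5)=50388/524288, P(S=7)=27132/524288, P(S=9)=11628/524288, P(S=11)=3876/524288, P(S=13)=969/524288, P(S=15)=171/524288, P(S=17)=19/524288, P(S=19)=1/524288
E[|S_19|] = Σ_m |m|·P(S_19=m) = 1847560/524288 = 230945/65536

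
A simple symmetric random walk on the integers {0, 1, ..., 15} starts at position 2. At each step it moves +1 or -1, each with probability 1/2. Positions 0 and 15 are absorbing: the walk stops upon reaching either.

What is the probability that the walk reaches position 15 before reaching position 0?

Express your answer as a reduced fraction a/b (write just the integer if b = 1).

Answer: 2/15

Derivation:
Symmetric walk (p = 1/2): the harmonic-function argument gives P(hit 15 before 0 | start at 2) = a/N.
P = 2/15 = 2/15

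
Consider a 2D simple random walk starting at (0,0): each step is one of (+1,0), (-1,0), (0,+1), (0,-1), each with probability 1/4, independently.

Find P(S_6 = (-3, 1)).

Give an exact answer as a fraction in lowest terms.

Answer: 45/2048

Derivation:
Let h be the number of horizontal steps (so 6-h are vertical). To end at (-3,1) need (h-3)/2 right-steps and ((6-h)+1)/2 up-steps.
Sum over h with 3 ≤ h ≤ 5, h ≡ 1 (mod 2), 6-h ≡ 1 (mod 2):
h=3: C(6,3)·C(3,0)·C(3,2) = 20·1·3 = 60
h=5: C(6,5)·C(5,1)·C(1,1) = 6·5·1 = 30
Total favorable: 90
Total paths: 4^6 = 4096
P = 90/4096 = 45/2048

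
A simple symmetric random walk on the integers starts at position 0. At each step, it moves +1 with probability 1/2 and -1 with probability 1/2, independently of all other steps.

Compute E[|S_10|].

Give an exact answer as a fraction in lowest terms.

Answer: 315/128

Derivation:
S_10 takes values m ≡ 0 (mod 2) with |m| ≤ 10; P(S_10=m) = C(10,(10+m)/2)/2^10.
Total paths: 2^10 = 1024
Distribution: P(S=-10)=1/1024, P(S=-8)=10/1024, P(S=-6)=45/1024, P(S=-4)=120/1024, P(S=-2)=210/1024, P(S=0)=252/1024, P(S=2)=210/1024, P(S=4)=120/1024, P(S=6)=45/1024, P(S=8)=10/1024, P(S=10)=1/1024
E[|S_10|] = Σ_m |m|·P(S_10=m) = 2520/1024 = 315/128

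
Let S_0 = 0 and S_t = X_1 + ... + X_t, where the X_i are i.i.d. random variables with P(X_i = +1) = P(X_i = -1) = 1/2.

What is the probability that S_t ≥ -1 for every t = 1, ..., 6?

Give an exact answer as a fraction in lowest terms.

Answer: 35/64

Derivation:
Let f(t,s) = #length-t paths at position s with S_1..S_t all ≥ -1.
f(t,s) = f(t-1,s-1) + f(t-1,s+1) for s ≥ -1; f(t,s) = 0 for s < -1.
t=0: f(0,0)=1
t=1: f(1,-1)=1 f(1,1)=1
t=2: f(2,0)=2 f(2,2)=1
t=3: f(3,-1)=2 f(3,1)=3 f(3,3)=1
t=4: f(4,0)=5 f(4,2)=4 f(4,4)=1
t=5: f(5,-1)=5 f(5,1)=9 f(5,3)=5 f(5,5)=1
t=6: f(6,0)=14 f(6,2)=14 f(6,4)=6 f(6,6)=1
Σ_s f(6,s) = 35
P = 35/64 = 35/64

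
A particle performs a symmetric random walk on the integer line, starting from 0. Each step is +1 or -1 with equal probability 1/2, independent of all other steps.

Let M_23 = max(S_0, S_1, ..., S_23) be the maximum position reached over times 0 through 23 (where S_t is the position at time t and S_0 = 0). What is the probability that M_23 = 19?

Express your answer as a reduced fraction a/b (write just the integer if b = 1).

Let M_23 = max(S_0,...,S_23). Use the reflection principle: for j ≥ 1, #{paths with M_23 ≥ j} = #{S_23 ≥ j} + #{S_23 ≥ j+1}.
By reflection, #{M_23 ≥ 19} = #{S_23 ≥ 19} + #{S_23 ≥ 20} = 277 + 24 = 301.
#{M_23 ≥ 20} = #{S_23 ≥ 20} + #{S_23 ≥ 21} = 24 + 24 = 48.
#{M_23 = 19} = 301 - 48 = 253.
P(M_23 = 19) = 253/8388608 = 253/8388608

Answer: 253/8388608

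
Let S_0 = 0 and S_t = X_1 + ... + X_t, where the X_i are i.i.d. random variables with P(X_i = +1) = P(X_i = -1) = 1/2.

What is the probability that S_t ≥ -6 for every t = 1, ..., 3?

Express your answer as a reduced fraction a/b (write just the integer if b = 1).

Let f(t,s) = #length-t paths at position s with S_1..S_t all ≥ -6.
f(t,s) = f(t-1,s-1) + f(t-1,s+1) for s ≥ -6; f(t,s) = 0 for s < -6.
t=0: f(0,0)=1
t=1: f(1,-1)=1 f(1,1)=1
t=2: f(2,-2)=1 f(2,0)=2 f(2,2)=1
t=3: f(3,-3)=1 f(3,-1)=3 f(3,1)=3 f(3,3)=1
Σ_s f(3,s) = 8
P = 8/8 = 1

Answer: 1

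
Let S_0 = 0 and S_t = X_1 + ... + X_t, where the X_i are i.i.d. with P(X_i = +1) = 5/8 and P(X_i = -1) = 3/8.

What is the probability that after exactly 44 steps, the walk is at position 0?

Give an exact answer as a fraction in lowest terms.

Answer: 19678132237116232033216953277587890625/680564733841876926926749214863536422912

Derivation:
To be at 0 after 44 steps: need exactly 22 steps of +1 and 22 of -1.
Number of such sequences: C(44,22) = 2104098963720
Each has probability (5/8)^22 · (3/8)^22 = 74818276426792144775390625/5444517870735015415413993718908291383296
P = 2104098963720 · 74818276426792144775390625/5444517870735015415413993718908291383296 = 19678132237116232033216953277587890625/680564733841876926926749214863536422912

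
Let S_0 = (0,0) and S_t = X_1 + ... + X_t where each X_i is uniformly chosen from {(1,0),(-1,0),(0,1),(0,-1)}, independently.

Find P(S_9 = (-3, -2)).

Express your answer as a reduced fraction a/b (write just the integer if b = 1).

Answer: 567/32768

Derivation:
Let h be the number of horizontal steps (so 9-h are vertical). To end at (-3,-2) need (h-3)/2 right-steps and ((9-h)-2)/2 up-steps.
Sum over h with 3 ≤ h ≤ 7, h ≡ 1 (mod 2), 9-h ≡ 0 (mod 2):
h=3: C(9,3)·C(3,0)·C(6,2) = 84·1·15 = 1260
h=5: C(9,5)·C(5,1)·C(4,1) = 126·5·4 = 2520
h=7: C(9,7)·C(7,2)·C(2,0) = 36·21·1 = 756
Total favorable: 4536
Total paths: 4^9 = 262144
P = 4536/262144 = 567/32768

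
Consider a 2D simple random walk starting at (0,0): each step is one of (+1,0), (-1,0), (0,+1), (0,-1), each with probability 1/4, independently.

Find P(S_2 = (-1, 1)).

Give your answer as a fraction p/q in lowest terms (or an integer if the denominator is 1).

Let h be the number of horizontal steps (so 2-h are vertical). To end at (-1,1) need (h-1)/2 right-steps and ((2-h)+1)/2 up-steps.
Sum over h with 1 ≤ h ≤ 1, h ≡ 1 (mod 2), 2-h ≡ 1 (mod 2):
h=1: C(2,1)·C(1,0)·C(1,1) = 2·1·1 = 2
Total favorable: 2
Total paths: 4^2 = 16
P = 2/16 = 1/8

Answer: 1/8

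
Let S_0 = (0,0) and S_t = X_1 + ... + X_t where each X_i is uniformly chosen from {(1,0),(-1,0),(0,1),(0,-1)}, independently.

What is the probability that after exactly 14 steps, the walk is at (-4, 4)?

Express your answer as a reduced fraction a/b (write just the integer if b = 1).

Let h be the number of horizontal steps (so 14-h are vertical). To end at (-4,4) need (h-4)/2 right-steps and ((14-h)+4)/2 up-steps.
Sum over h with 4 ≤ h ≤ 10, h ≡ 0 (mod 2), 14-h ≡ 0 (mod 2):
h=4: C(14,4)·C(4,0)·C(10,7) = 1001·1·120 = 120120
h=6: C(14,6)·C(6,1)·C(8,6) = 3003·6·28 = 504504
h=8: C(14,8)·C(8,2)·C(6,5) = 3003·28·6 = 504504
h=10: C(14,10)·C(10,3)·C(4,4) = 1001·120·1 = 120120
Total favorable: 1249248
Total paths: 4^14 = 268435456
P = 1249248/268435456 = 39039/8388608

Answer: 39039/8388608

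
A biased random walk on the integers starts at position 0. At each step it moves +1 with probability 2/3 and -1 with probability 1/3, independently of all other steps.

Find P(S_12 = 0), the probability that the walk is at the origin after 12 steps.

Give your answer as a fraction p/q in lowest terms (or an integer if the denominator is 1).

Answer: 19712/177147

Derivation:
To be at 0 after 12 steps: need exactly 6 steps of +1 and 6 of -1.
Number of such sequences: C(12,6) = 924
Each has probability (2/3)^6 · (1/3)^6 = 64/531441
P = 924 · 64/531441 = 19712/177147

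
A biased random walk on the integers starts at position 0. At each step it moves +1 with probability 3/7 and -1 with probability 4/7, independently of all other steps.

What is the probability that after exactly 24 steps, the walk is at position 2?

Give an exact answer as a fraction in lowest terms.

To reach position 2 after 24 steps: need 13 steps of +1 and 11 steps of -1.
Number of such sequences: C(24,13) = 2496144
Each has probability (3/7)^13 · (4/7)^11 = 6687075336192/191581231380566414401
P = 2496144 · 6687075336192/191581231380566414401 = 2384557568283377664/27368747340080916343

Answer: 2384557568283377664/27368747340080916343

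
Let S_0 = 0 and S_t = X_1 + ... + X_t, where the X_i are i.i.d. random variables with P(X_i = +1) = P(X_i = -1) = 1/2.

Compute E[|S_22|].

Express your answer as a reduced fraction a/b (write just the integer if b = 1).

Answer: 969969/262144

Derivation:
S_22 takes values m ≡ 0 (mod 2) with |m| ≤ 22; P(S_22=m) = C(22,(22+m)/2)/2^22.
Total paths: 2^22 = 4194304
Distribution: P(S=-22)=1/4194304, P(S=-20)=22/4194304, P(S=-18)=231/4194304, P(S=-16)=1540/4194304, P(S=-14)=7315/4194304, P(S=-12)=26334/4194304, P(S=-10)=74613/4194304, P(S=-8)=170544/4194304, P(S=-6)=319770/4194304, P(S=-4)=497420/4194304, P(S=-2)=646646/4194304, P(S=0)=705432/4194304, P(S=2)=646646/4194304, P(S=4)=497420/4194304, P(S=6)=319770/4194304, P(S=8)=170544/4194304, P(S=10)=74613/4194304, P(S=12)=26334/4194304, P(S=14)=7315/4194304, P(S=16)=1540/4194304, P(S=18)=231/4194304, P(S=20)=22/4194304, P(S=22)=1/4194304
E[|S_22|] = Σ_m |m|·P(S_22=m) = 15519504/4194304 = 969969/262144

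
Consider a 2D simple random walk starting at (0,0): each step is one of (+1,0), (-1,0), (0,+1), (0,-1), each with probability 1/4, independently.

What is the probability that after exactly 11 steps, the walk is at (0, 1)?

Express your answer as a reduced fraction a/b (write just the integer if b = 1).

Answer: 53361/1048576

Derivation:
Let h be the number of horizontal steps (so 11-h are vertical). To end at (0,1) need (h+0)/2 right-steps and ((11-h)+1)/2 up-steps.
Sum over h with 0 ≤ h ≤ 10, h ≡ 0 (mod 2), 11-h ≡ 1 (mod 2):
h=0: C(11,0)·C(0,0)·C(11,6) = 1·1·462 = 462
h=2: C(11,2)·C(2,1)·C(9,5) = 55·2·126 = 13860
h=4: C(11,4)·C(4,2)·C(7,4) = 330·6·35 = 69300
h=6: C(11,6)·C(6,3)·C(5,3) = 462·20·10 = 92400
h=8: C(11,8)·C(8,4)·C(3,2) = 165·70·3 = 34650
h=10: C(11,10)·C(10,5)·C(1,1) = 11·252·1 = 2772
Total favorable: 213444
Total paths: 4^11 = 4194304
P = 213444/4194304 = 53361/1048576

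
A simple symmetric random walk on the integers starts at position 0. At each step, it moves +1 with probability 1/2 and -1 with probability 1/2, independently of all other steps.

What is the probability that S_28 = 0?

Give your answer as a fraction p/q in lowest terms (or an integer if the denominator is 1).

To return to 0 after 28 steps: need exactly 14 steps of +1 and 14 of -1.
Favorable paths: C(28,14) = 40116600
Total paths: 2^28 = 268435456
P = 40116600/268435456 = 5014575/33554432

Answer: 5014575/33554432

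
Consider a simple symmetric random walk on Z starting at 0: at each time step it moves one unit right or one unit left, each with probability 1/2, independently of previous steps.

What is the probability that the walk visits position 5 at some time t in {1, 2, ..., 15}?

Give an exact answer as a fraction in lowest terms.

Count via complement. Let g(t,s) = #length-t paths at position s with S_1..S_t all ≠ 5.
g(t,s) = g(t-1,s-1) + g(t-1,s+1) for s ≠ 5; g(t,5) = 0.
t=0: g(0,0)=1
t=1: g(1,-1)=1 g(1,1)=1
t=2: g(2,-2)=1 g(2,0)=2 g(2,2)=1
t=3: g(3,-3)=1 g(3,-1)=3 g(3,1)=3 g(3,3)=1
t=4: g(4,-4)=1 g(4,-2)=4 g(4,0)=6 g(4,2)=4 g(4,4)=1
t=5: g(5,-5)=1 g(5,-3)=5 g(5,-1)=10 g(5,1)=10 g(5,3)=5
t=6: g(6,-6)=1 g(6,-4)=6 g(6,-2)=15 g(6,0)=20 g(6,2)=15 g(6,4)=5
t=7: g(7,-7)=1 g(7,-5)=7 g(7,-3)=21 g(7,-1)=35 g(7,1)=35 g(7,3)=20
t=8: g(8,-8)=1 g(8,-6)=8 g(8,-4)=28 g(8,-2)=56 g(8,0)=70 g(8,2)=55 g(8,4)=20
t=9: g(9,-9)=1 g(9,-7)=9 g(9,-5)=36 g(9,-3)=84 g(9,-1)=126 g(9,1)=125 g(9,3)=75
t=10: g(10,-10)=1 g(10,-8)=10 g(10,-6)=45 g(10,-4)=120 g(10,-2)=210 g(10,0)=251 g(10,2)=200 g(10,4)=75
t=11: g(11,-11)=1 g(11,-9)=11 g(11,-7)=55 g(11,-5)=165 g(11,-3)=330 g(11,-1)=461 g(11,1)=451 g(11,3)=275
t=12: g(12,-12)=1 g(12,-10)=12 g(12,-8)=66 g(12,-6)=220 g(12,-4)=495 g(12,-2)=791 g(12,0)=912 g(12,2)=726 g(12,4)=275
t=13: g(13,-13)=1 g(13,-11)=13 g(13,-9)=78 g(13,-7)=286 g(13,-5)=715 g(13,-3)=1286 g(13,-1)=1703 g(13,1)=1638 g(13,3)=1001
t=14: g(14,-14)=1 g(14,-12)=14 g(14,-10)=91 g(14,-8)=364 g(14,-6)=1001 g(14,-4)=2001 g(14,-2)=2989 g(14,0)=3341 g(14,2)=2639 g(14,4)=1001
t=15: g(15,-15)=1 g(15,-13)=15 g(15,-11)=105 g(15,-9)=455 g(15,-7)=1365 g(15,-5)=3002 g(15,-3)=4990 g(15,-1)=6330 g(15,1)=5980 g(15,3)=3640
Paths never hitting 5: Σ_s g(15,s) = 25883
Paths hitting 5: 2^15 - 25883 = 6885
P = 6885/32768 = 6885/32768

Answer: 6885/32768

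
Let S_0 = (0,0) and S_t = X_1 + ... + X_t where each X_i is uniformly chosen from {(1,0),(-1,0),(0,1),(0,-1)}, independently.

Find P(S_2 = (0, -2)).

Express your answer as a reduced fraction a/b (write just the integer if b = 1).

Answer: 1/16

Derivation:
Let h be the number of horizontal steps (so 2-h are vertical). To end at (0,-2) need (h+0)/2 right-steps and ((2-h)-2)/2 up-steps.
Sum over h with 0 ≤ h ≤ 0, h ≡ 0 (mod 2), 2-h ≡ 0 (mod 2):
h=0: C(2,0)·C(0,0)·C(2,0) = 1·1·1 = 1
Total favorable: 1
Total paths: 4^2 = 16
P = 1/16 = 1/16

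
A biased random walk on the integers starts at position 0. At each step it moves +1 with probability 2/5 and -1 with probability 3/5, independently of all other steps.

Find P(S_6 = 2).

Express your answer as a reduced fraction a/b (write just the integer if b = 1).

Answer: 432/3125

Derivation:
To reach position 2 after 6 steps: need 4 steps of +1 and 2 steps of -1.
Number of such sequences: C(6,4) = 15
Each has probability (2/5)^4 · (3/5)^2 = 144/15625
P = 15 · 144/15625 = 432/3125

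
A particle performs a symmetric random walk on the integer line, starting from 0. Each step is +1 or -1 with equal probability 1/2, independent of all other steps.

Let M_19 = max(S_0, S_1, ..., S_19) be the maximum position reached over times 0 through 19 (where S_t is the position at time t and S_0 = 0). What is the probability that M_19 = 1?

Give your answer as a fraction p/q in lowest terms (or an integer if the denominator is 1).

Answer: 46189/262144

Derivation:
Let M_19 = max(S_0,...,S_19). Use the reflection principle: for j ≥ 1, #{paths with M_19 ≥ j} = #{S_19 ≥ j} + #{S_19 ≥ j+1}.
By reflection, #{M_19 ≥ 1} = #{S_19 ≥ 1} + #{S_19 ≥ 2} = 262144 + 169766 = 431910.
#{M_19 ≥ 2} = #{S_19 ≥ 2} + #{S_19 ≥ 3} = 169766 + 169766 = 339532.
#{M_19 = 1} = 431910 - 339532 = 92378.
P(M_19 = 1) = 92378/524288 = 46189/262144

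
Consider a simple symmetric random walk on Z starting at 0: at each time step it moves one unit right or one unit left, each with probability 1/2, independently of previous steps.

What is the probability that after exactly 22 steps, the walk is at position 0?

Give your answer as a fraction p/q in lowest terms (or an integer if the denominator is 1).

To reach position 0 after 22 steps: need 11 steps of +1 and 11 of -1.
Favorable paths: C(22,11) = 705432
Total paths: 2^22 = 4194304
P = 705432/4194304 = 88179/524288

Answer: 88179/524288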